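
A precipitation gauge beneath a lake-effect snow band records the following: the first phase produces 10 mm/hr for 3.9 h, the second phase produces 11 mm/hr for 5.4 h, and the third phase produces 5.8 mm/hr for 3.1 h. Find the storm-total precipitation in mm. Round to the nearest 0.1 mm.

total ≈ 116.4 mm

Total = Σ Rᵢ Δtᵢ = 10 × 3.9 + 11 × 5.4 + 5.8 × 3.1
      = 39 + 59.4 + 17.98 = 116.4 mm.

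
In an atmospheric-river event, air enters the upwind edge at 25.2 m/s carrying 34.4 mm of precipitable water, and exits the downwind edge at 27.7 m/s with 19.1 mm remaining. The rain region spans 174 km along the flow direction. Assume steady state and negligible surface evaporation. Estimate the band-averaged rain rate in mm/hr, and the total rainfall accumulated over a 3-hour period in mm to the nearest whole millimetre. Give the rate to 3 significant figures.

Column moisture flux per unit crosswind length is F = V × PW.
Inflow: F_in = 25.2 × 34.4 = 866.88 mm·m/s
Outflow: F_out = 27.7 × 19.1 = 529.07 mm·m/s
Steady-state rate R = (F_in − F_out)/L = (866.88 − 529.07) / 174000 m = 1.941e-03 mm/s.
R = 1.941e-03 × 3600 = 6.99 mm/hr.
Over 3 h: total = 6.99 × 3 = 20.97 ≈ 21 mm.

R ≈ 6.99 mm/hr; total ≈ 21 mm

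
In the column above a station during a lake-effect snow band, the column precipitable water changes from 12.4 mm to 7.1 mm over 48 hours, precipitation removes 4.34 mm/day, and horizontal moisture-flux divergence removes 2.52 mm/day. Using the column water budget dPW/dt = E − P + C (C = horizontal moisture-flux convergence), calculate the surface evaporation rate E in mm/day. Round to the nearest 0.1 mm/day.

dPW/dt = (7.1 − 12.4) mm / (48/24 day) = -2.650 mm/day.
E = dPW/dt + P − C = (-2.650) + 4.34 − (-2.52) = 4.2 mm/day.

E ≈ 4.2 mm/day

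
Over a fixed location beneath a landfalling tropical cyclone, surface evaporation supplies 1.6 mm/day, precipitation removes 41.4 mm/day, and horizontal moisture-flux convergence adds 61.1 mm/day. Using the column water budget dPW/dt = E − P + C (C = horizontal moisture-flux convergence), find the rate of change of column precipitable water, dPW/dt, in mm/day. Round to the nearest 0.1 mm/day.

dPW/dt = E − P + C = 1.6 − 41.4 + (61.1) = 21.3 mm/day.

dPW/dt ≈ 21.3 mm/day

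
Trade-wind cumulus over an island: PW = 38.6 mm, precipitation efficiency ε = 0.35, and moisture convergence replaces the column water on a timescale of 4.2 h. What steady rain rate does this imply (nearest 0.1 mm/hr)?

R ≈ 3.2 mm/hr

Each overturning extracts ε × PW = 0.35 × 38.6 = 13.51 mm.
Rate = ε·PW / τ = 13.51 / 4.2 h = 3.2 mm/hr.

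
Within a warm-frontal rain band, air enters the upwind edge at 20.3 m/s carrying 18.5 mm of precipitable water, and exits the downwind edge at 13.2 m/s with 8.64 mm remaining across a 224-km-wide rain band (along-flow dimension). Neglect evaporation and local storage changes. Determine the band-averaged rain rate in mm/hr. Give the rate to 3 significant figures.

R ≈ 4.20 mm/hr

Column moisture flux per unit crosswind length is F = V × PW.
Inflow: F_in = 20.3 × 18.5 = 375.55 mm·m/s
Outflow: F_out = 13.2 × 8.64 = 114.048 mm·m/s
Steady-state rate R = (F_in − F_out)/L = (375.55 − 114.048) / 224000 m = 1.167e-03 mm/s.
R = 1.167e-03 × 3600 = 4.20 mm/hr.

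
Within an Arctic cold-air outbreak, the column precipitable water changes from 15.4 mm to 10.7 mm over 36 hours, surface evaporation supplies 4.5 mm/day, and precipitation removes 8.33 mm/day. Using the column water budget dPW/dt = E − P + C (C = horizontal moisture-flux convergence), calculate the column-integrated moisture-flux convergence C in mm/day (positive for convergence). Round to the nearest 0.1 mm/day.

dPW/dt = (10.7 − 15.4) mm / (36/24 day) = -3.133 mm/day.
C = dPW/dt − E + P = (-3.133) − 4.5 + 8.33 = 0.7 mm/day.

C ≈ 0.7 mm/day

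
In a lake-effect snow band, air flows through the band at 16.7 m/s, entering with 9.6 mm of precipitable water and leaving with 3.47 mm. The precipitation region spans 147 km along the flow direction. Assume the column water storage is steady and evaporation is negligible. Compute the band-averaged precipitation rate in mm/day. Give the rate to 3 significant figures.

Column moisture flux per unit crosswind length is F = V × PW.
Inflow: F_in = 16.7 × 9.6 = 160.32 mm·m/s
Outflow: F_out = 16.7 × 3.47 = 57.949 mm·m/s
Steady-state rate R = (F_in − F_out)/L = (160.32 − 57.949) / 147000 m = 6.964e-04 mm/s.
R = 6.964e-04 × 3600 × 24 = 60.2 mm/day.

R ≈ 60.2 mm/day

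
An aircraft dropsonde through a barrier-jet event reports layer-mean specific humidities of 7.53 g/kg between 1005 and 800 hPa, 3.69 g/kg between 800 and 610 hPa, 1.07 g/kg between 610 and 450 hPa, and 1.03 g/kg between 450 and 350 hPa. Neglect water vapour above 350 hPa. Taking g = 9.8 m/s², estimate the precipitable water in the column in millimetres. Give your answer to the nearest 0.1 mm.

PW ≈ 25.7 mm

Precipitable water is the column-integrated vapour mass per unit area: PW = (1/g) Σ q̄ Δp, with q in kg/kg and Δp in Pa (1 kg/m² of water = 1 mm).
Layer 1005–800 hPa: Δp = 205 hPa = 20500 Pa, q̄ = 0.00753 kg/kg → 0.00753 × 20500 / 9.8 = 15.75 mm
Layer 800–610 hPa: Δp = 190 hPa = 19000 Pa, q̄ = 0.00369 kg/kg → 0.00369 × 19000 / 9.8 = 7.15 mm
Layer 610–450 hPa: Δp = 160 hPa = 16000 Pa, q̄ = 0.00107 kg/kg → 0.00107 × 16000 / 9.8 = 1.75 mm
Layer 450–350 hPa: Δp = 100 hPa = 10000 Pa, q̄ = 0.00103 kg/kg → 0.00103 × 10000 / 9.8 = 1.05 mm
PW = 15.75 + 7.15 + 1.75 + 1.05 = 25.70 ≈ 25.7 mm.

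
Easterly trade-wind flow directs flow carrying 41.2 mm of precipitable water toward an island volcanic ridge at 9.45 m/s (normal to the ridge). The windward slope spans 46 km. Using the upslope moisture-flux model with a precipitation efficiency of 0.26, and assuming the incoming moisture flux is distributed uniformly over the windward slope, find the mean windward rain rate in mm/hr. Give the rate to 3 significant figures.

R ≈ 7.92 mm/hr

Incoming column moisture flux per unit ridge length: F = V × PW = 9.45 × 41.2 = 389.34 mm·m/s.
Spread over the 46 km slope with efficiency ε = 0.26: R = ε·F/W = 0.26 × 389.34 / 46000 m = 2.201e-03 mm/s.
R = 2.201e-03 × 3600 = 7.92 mm/hr.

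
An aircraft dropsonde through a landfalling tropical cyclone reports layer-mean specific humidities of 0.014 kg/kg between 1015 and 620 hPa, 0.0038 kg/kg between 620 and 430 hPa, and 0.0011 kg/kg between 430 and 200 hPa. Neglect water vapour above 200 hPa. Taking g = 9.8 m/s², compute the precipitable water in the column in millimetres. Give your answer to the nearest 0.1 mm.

PW ≈ 66.4 mm

Precipitable water is the column-integrated vapour mass per unit area: PW = (1/g) Σ q̄ Δp, with q in kg/kg and Δp in Pa (1 kg/m² of water = 1 mm).
Layer 1015–620 hPa: Δp = 395 hPa = 39500 Pa, q̄ = 0.014 kg/kg → 0.014 × 39500 / 9.8 = 56.43 mm
Layer 620–430 hPa: Δp = 190 hPa = 19000 Pa, q̄ = 0.0038 kg/kg → 0.0038 × 19000 / 9.8 = 7.37 mm
Layer 430–200 hPa: Δp = 230 hPa = 23000 Pa, q̄ = 0.0011 kg/kg → 0.0011 × 23000 / 9.8 = 2.58 mm
PW = 56.43 + 7.37 + 2.58 = 66.38 ≈ 66.4 mm.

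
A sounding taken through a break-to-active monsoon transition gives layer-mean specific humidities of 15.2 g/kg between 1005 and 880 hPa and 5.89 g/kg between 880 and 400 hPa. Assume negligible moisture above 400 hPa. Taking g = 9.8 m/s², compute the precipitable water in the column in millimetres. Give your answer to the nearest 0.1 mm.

Precipitable water is the column-integrated vapour mass per unit area: PW = (1/g) Σ q̄ Δp, with q in kg/kg and Δp in Pa (1 kg/m² of water = 1 mm).
Layer 1005–880 hPa: Δp = 125 hPa = 12500 Pa, q̄ = 0.0152 kg/kg → 0.0152 × 12500 / 9.8 = 19.39 mm
Layer 880–400 hPa: Δp = 480 hPa = 48000 Pa, q̄ = 0.00589 kg/kg → 0.00589 × 48000 / 9.8 = 28.85 mm
PW = 19.39 + 28.85 = 48.24 ≈ 48.2 mm.

PW ≈ 48.2 mm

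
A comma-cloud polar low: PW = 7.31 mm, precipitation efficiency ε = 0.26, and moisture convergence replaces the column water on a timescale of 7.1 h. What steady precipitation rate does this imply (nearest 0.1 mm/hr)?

Each overturning extracts ε × PW = 0.26 × 7.31 = 1.9006 mm.
Rate = ε·PW / τ = 1.9006 / 7.1 h = 0.3 mm/hr.

R ≈ 0.3 mm/hr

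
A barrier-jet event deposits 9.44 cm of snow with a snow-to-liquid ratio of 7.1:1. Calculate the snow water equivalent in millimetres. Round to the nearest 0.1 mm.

SWE ≈ 13.3 mm

SWE = snow depth / ratio = 9.44 cm / 7.1 = 1.330 cm = 13.3 mm.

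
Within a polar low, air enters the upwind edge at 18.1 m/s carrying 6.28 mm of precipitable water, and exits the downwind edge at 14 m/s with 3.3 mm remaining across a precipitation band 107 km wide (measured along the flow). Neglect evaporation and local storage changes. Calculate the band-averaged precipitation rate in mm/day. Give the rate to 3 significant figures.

Column moisture flux per unit crosswind length is F = V × PW.
Inflow: F_in = 18.1 × 6.28 = 113.668 mm·m/s
Outflow: F_out = 14 × 3.3 = 46.2 mm·m/s
Steady-state rate R = (F_in − F_out)/L = (113.668 − 46.2) / 107000 m = 6.305e-04 mm/s.
R = 6.305e-04 × 3600 × 24 = 54.5 mm/day.

R ≈ 54.5 mm/day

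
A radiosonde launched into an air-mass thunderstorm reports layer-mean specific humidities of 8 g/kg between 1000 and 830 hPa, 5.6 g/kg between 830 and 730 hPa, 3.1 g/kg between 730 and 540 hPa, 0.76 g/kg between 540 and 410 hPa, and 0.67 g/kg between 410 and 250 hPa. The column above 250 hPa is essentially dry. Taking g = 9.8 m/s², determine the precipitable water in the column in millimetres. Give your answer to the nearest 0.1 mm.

PW ≈ 27.7 mm

Precipitable water is the column-integrated vapour mass per unit area: PW = (1/g) Σ q̄ Δp, with q in kg/kg and Δp in Pa (1 kg/m² of water = 1 mm).
Layer 1000–830 hPa: Δp = 170 hPa = 17000 Pa, q̄ = 0.008 kg/kg → 0.008 × 17000 / 9.8 = 13.88 mm
Layer 830–730 hPa: Δp = 100 hPa = 10000 Pa, q̄ = 0.0056 kg/kg → 0.0056 × 10000 / 9.8 = 5.71 mm
Layer 730–540 hPa: Δp = 190 hPa = 19000 Pa, q̄ = 0.0031 kg/kg → 0.0031 × 19000 / 9.8 = 6.01 mm
Layer 540–410 hPa: Δp = 130 hPa = 13000 Pa, q̄ = 0.00076 kg/kg → 0.00076 × 13000 / 9.8 = 1.01 mm
Layer 410–250 hPa: Δp = 160 hPa = 16000 Pa, q̄ = 0.00067 kg/kg → 0.00067 × 16000 / 9.8 = 1.09 mm
PW = 13.88 + 5.71 + 6.01 + 1.01 + 1.09 = 27.70 ≈ 27.7 mm.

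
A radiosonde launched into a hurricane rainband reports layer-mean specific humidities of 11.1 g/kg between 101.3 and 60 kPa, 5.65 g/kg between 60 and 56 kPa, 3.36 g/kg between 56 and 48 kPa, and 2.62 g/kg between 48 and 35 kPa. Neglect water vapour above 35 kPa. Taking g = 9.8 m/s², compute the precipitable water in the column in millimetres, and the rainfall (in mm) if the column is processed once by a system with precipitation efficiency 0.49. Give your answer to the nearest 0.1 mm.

Precipitable water is the column-integrated vapour mass per unit area: PW = (1/g) Σ q̄ Δp, with q in kg/kg and Δp in Pa (1 kg/m² of water = 1 mm).
Layer 101.3–60 kPa: Δp = 413 hPa = 41300 Pa, q̄ = 0.0111 kg/kg → 0.0111 × 41300 / 9.8 = 46.78 mm
Layer 60–56 kPa: Δp = 40 hPa = 4000 Pa, q̄ = 0.00565 kg/kg → 0.00565 × 4000 / 9.8 = 2.31 mm
Layer 56–48 kPa: Δp = 80 hPa = 8000 Pa, q̄ = 0.00336 kg/kg → 0.00336 × 8000 / 9.8 = 2.74 mm
Layer 48–35 kPa: Δp = 130 hPa = 13000 Pa, q̄ = 0.00262 kg/kg → 0.00262 × 13000 / 9.8 = 3.48 mm
PW = 46.78 + 2.31 + 2.74 + 3.48 = 55.31 ≈ 55.3 mm.
Rainfall = ε × PW = 0.49 × 55.3 = 27.1 mm.

PW ≈ 55.3 mm; rainfall ≈ 27.1 mm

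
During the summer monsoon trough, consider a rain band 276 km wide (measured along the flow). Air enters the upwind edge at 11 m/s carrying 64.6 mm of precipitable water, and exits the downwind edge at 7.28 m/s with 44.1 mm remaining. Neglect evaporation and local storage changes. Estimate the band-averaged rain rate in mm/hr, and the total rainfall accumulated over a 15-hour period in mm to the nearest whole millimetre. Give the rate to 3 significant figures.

Column moisture flux per unit crosswind length is F = V × PW.
Inflow: F_in = 11 × 64.6 = 710.6 mm·m/s
Outflow: F_out = 7.28 × 44.1 = 321.048 mm·m/s
Steady-state rate R = (F_in − F_out)/L = (710.6 − 321.048) / 276000 m = 1.411e-03 mm/s.
R = 1.411e-03 × 3600 = 5.08 mm/hr.
Over 15 h: total = 5.08 × 15 = 76.2 ≈ 76 mm.

R ≈ 5.08 mm/hr; total ≈ 76 mm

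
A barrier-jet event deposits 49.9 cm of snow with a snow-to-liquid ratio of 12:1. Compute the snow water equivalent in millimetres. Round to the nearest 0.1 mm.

SWE = snow depth / ratio = 49.9 cm / 12 = 4.158 cm = 41.6 mm.

SWE ≈ 41.6 mm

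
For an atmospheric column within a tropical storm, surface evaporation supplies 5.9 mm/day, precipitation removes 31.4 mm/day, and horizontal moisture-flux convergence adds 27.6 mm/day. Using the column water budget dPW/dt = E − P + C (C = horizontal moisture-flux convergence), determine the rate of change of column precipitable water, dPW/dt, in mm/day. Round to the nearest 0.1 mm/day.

dPW/dt = E − P + C = 5.9 − 31.4 + (27.6) = 2.1 mm/day.

dPW/dt ≈ 2.1 mm/day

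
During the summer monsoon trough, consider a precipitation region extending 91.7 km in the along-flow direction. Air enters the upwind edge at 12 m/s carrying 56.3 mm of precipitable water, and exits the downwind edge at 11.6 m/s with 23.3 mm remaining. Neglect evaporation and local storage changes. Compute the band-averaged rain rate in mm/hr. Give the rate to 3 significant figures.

Column moisture flux per unit crosswind length is F = V × PW.
Inflow: F_in = 12 × 56.3 = 675.6 mm·m/s
Outflow: F_out = 11.6 × 23.3 = 270.28 mm·m/s
Steady-state rate R = (F_in − F_out)/L = (675.6 − 270.28) / 91700 m = 4.420e-03 mm/s.
R = 4.420e-03 × 3600 = 15.9 mm/hr.

R ≈ 15.9 mm/hr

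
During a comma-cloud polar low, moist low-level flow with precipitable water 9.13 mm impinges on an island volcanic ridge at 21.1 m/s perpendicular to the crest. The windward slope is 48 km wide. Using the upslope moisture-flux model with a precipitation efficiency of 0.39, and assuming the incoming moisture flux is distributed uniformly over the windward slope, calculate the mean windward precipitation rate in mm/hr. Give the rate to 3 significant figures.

Incoming column moisture flux per unit ridge length: F = V × PW = 21.1 × 9.13 = 192.643 mm·m/s.
Spread over the 48 km slope with efficiency ε = 0.39: R = ε·F/W = 0.39 × 192.643 / 48000 m = 1.565e-03 mm/s.
R = 1.565e-03 × 3600 = 5.63 mm/hr.

R ≈ 5.63 mm/hr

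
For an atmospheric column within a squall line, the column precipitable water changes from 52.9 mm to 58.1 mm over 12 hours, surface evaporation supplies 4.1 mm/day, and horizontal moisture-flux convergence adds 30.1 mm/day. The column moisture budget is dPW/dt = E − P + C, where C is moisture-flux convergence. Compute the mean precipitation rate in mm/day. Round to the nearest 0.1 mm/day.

P ≈ 23.8 mm/day

dPW/dt = (58.1 − 52.9) mm / (12/24 day) = +10.400 mm/day.
P = E + C − dPW/dt = 4.1 + (30.1) − (+10.400) = 23.8 mm/day.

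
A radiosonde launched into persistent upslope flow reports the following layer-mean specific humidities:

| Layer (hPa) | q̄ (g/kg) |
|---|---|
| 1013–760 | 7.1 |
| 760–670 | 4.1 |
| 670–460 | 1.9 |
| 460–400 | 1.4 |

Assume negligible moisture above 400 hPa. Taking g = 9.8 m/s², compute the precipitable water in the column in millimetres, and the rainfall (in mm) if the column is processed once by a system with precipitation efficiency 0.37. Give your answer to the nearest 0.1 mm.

PW ≈ 27.0 mm; rainfall ≈ 10.0 mm

Precipitable water is the column-integrated vapour mass per unit area: PW = (1/g) Σ q̄ Δp, with q in kg/kg and Δp in Pa (1 kg/m² of water = 1 mm).
Layer 1013–760 hPa: Δp = 253 hPa = 25300 Pa, q̄ = 0.0071 kg/kg → 0.0071 × 25300 / 9.8 = 18.33 mm
Layer 760–670 hPa: Δp = 90 hPa = 9000 Pa, q̄ = 0.0041 kg/kg → 0.0041 × 9000 / 9.8 = 3.77 mm
Layer 670–460 hPa: Δp = 210 hPa = 21000 Pa, q̄ = 0.0019 kg/kg → 0.0019 × 21000 / 9.8 = 4.07 mm
Layer 460–400 hPa: Δp = 60 hPa = 6000 Pa, q̄ = 0.0014 kg/kg → 0.0014 × 6000 / 9.8 = 0.86 mm
PW = 18.33 + 3.77 + 4.07 + 0.86 = 27.03 ≈ 27.0 mm.
Rainfall = ε × PW = 0.37 × 27.0 = 10.0 mm.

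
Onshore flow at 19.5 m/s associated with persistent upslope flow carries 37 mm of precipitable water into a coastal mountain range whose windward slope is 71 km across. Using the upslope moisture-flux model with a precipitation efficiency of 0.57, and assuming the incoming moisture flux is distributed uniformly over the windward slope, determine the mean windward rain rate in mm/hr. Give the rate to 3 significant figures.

R ≈ 20.9 mm/hr

Incoming column moisture flux per unit ridge length: F = V × PW = 19.5 × 37 = 721.5 mm·m/s.
Spread over the 71 km slope with efficiency ε = 0.57: R = ε·F/W = 0.57 × 721.5 / 71000 m = 5.792e-03 mm/s.
R = 5.792e-03 × 3600 = 20.9 mm/hr.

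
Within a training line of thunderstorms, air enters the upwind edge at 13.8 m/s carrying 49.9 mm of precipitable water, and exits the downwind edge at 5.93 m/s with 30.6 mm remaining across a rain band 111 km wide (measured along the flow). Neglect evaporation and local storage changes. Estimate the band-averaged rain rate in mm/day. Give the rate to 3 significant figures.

Column moisture flux per unit crosswind length is F = V × PW.
Inflow: F_in = 13.8 × 49.9 = 688.62 mm·m/s
Outflow: F_out = 5.93 × 30.6 = 181.458 mm·m/s
Steady-state rate R = (F_in − F_out)/L = (688.62 − 181.458) / 111000 m = 4.569e-03 mm/s.
R = 4.569e-03 × 3600 × 24 = 395 mm/day.

R ≈ 395 mm/day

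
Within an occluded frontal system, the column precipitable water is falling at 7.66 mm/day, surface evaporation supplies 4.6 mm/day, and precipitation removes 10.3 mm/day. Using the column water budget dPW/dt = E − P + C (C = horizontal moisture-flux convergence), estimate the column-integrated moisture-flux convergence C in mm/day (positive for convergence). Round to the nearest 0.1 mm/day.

dPW/dt = -7.66 mm/day.
C = dPW/dt − E + P = (-7.66) − 4.6 + 10.3 = -2.0 mm/day.

C ≈ -2.0 mm/day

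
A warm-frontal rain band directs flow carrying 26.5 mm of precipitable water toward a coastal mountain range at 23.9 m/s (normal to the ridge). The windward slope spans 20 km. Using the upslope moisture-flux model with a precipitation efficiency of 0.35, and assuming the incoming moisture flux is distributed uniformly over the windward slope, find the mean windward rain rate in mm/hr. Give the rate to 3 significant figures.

R ≈ 39.9 mm/hr

Incoming column moisture flux per unit ridge length: F = V × PW = 23.9 × 26.5 = 633.35 mm·m/s.
Spread over the 20 km slope with efficiency ε = 0.35: R = ε·F/W = 0.35 × 633.35 / 20000 m = 1.108e-02 mm/s.
R = 1.108e-02 × 3600 = 39.9 mm/hr.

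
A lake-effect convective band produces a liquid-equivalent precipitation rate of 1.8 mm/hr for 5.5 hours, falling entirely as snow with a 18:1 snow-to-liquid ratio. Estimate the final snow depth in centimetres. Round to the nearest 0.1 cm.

snow depth ≈ 17.8 cm

Liquid-equivalent depth = 1.8 × 5.5 = 9.9 mm.
Snow depth = 9.9 mm × 18 = 178.2 mm = 17.8 cm.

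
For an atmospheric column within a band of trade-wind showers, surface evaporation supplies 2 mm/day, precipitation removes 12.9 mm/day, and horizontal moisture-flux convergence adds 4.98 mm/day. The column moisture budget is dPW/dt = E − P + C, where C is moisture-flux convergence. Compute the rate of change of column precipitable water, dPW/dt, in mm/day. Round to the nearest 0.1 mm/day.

dPW/dt = E − P + C = 2 − 12.9 + (4.98) = -5.9 mm/day.

dPW/dt ≈ -5.9 mm/day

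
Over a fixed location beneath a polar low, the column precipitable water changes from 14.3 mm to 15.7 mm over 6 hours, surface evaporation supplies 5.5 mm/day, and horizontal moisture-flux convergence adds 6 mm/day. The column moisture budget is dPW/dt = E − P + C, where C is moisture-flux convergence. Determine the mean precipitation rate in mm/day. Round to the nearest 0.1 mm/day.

dPW/dt = (15.7 − 14.3) mm / (6/24 day) = +5.600 mm/day.
P = E + C − dPW/dt = 5.5 + (6) − (+5.600) = 5.9 mm/day.

P ≈ 5.9 mm/day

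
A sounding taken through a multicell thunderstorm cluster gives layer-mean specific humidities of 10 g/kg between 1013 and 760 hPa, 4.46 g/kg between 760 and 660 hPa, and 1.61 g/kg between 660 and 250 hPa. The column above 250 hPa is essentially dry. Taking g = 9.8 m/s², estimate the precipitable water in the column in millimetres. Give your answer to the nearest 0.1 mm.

PW ≈ 37.1 mm

Precipitable water is the column-integrated vapour mass per unit area: PW = (1/g) Σ q̄ Δp, with q in kg/kg and Δp in Pa (1 kg/m² of water = 1 mm).
Layer 1013–760 hPa: Δp = 253 hPa = 25300 Pa, q̄ = 0.01 kg/kg → 0.01 × 25300 / 9.8 = 25.82 mm
Layer 760–660 hPa: Δp = 100 hPa = 10000 Pa, q̄ = 0.00446 kg/kg → 0.00446 × 10000 / 9.8 = 4.55 mm
Layer 660–250 hPa: Δp = 410 hPa = 41000 Pa, q̄ = 0.00161 kg/kg → 0.00161 × 41000 / 9.8 = 6.74 mm
PW = 25.82 + 4.55 + 6.74 = 37.11 ≈ 37.1 mm.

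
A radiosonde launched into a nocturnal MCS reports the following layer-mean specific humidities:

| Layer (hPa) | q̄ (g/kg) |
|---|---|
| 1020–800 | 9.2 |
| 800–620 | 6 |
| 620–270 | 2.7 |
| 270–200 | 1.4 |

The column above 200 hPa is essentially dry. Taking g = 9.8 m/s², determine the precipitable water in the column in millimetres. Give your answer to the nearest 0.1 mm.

Precipitable water is the column-integrated vapour mass per unit area: PW = (1/g) Σ q̄ Δp, with q in kg/kg and Δp in Pa (1 kg/m² of water = 1 mm).
Layer 1020–800 hPa: Δp = 220 hPa = 22000 Pa, q̄ = 0.0092 kg/kg → 0.0092 × 22000 / 9.8 = 20.65 mm
Layer 800–620 hPa: Δp = 180 hPa = 18000 Pa, q̄ = 0.006 kg/kg → 0.006 × 18000 / 9.8 = 11.02 mm
Layer 620–270 hPa: Δp = 350 hPa = 35000 Pa, q̄ = 0.0027 kg/kg → 0.0027 × 35000 / 9.8 = 9.64 mm
Layer 270–200 hPa: Δp = 70 hPa = 7000 Pa, q̄ = 0.0014 kg/kg → 0.0014 × 7000 / 9.8 = 1.00 mm
PW = 20.65 + 11.02 + 9.64 + 1.00 = 42.31 ≈ 42.3 mm.

PW ≈ 42.3 mm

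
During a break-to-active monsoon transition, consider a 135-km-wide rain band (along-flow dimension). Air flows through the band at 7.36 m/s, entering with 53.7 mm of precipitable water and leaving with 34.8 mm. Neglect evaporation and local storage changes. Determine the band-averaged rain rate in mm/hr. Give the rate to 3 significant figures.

R ≈ 3.71 mm/hr

Column moisture flux per unit crosswind length is F = V × PW.
Inflow: F_in = 7.36 × 53.7 = 395.232 mm·m/s
Outflow: F_out = 7.36 × 34.8 = 256.128 mm·m/s
Steady-state rate R = (F_in − F_out)/L = (395.232 − 256.128) / 135000 m = 1.030e-03 mm/s.
R = 1.030e-03 × 3600 = 3.71 mm/hr.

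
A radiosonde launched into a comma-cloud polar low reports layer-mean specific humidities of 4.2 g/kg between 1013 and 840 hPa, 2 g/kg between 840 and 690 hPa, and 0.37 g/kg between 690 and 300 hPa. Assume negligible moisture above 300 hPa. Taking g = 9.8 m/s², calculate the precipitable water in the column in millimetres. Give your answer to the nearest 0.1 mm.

Precipitable water is the column-integrated vapour mass per unit area: PW = (1/g) Σ q̄ Δp, with q in kg/kg and Δp in Pa (1 kg/m² of water = 1 mm).
Layer 1013–840 hPa: Δp = 173 hPa = 17300 Pa, q̄ = 0.0042 kg/kg → 0.0042 × 17300 / 9.8 = 7.41 mm
Layer 840–690 hPa: Δp = 150 hPa = 15000 Pa, q̄ = 0.002 kg/kg → 0.002 × 15000 / 9.8 = 3.06 mm
Layer 690–300 hPa: Δp = 390 hPa = 39000 Pa, q̄ = 0.00037 kg/kg → 0.00037 × 39000 / 9.8 = 1.47 mm
PW = 7.41 + 3.06 + 1.47 = 11.94 ≈ 11.9 mm.

PW ≈ 11.9 mm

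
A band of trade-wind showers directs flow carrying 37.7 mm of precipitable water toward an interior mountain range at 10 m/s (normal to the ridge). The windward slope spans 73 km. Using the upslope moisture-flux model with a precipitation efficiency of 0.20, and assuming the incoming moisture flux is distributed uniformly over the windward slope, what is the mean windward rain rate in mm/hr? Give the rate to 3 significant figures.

Incoming column moisture flux per unit ridge length: F = V × PW = 10 × 37.7 = 377 mm·m/s.
Spread over the 73 km slope with efficiency ε = 0.20: R = ε·F/W = 0.20 × 377 / 73000 m = 1.033e-03 mm/s.
R = 1.033e-03 × 3600 = 3.72 mm/hr.

R ≈ 3.72 mm/hr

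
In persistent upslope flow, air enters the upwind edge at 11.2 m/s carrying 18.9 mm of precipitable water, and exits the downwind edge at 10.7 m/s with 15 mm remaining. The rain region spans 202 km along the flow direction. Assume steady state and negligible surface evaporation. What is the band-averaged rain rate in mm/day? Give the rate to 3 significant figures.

Column moisture flux per unit crosswind length is F = V × PW.
Inflow: F_in = 11.2 × 18.9 = 211.68 mm·m/s
Outflow: F_out = 10.7 × 15 = 160.5 mm·m/s
Steady-state rate R = (F_in − F_out)/L = (211.68 − 160.5) / 202000 m = 2.534e-04 mm/s.
R = 2.534e-04 × 3600 × 24 = 21.9 mm/day.

R ≈ 21.9 mm/day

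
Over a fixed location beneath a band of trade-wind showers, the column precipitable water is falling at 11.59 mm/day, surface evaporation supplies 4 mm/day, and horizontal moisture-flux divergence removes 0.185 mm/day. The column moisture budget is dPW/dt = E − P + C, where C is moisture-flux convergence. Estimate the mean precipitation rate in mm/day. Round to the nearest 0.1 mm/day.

P ≈ 15.4 mm/day

dPW/dt = -11.59 mm/day.
P = E + C − dPW/dt = 4 + (-0.185) − (-11.59) = 15.4 mm/day.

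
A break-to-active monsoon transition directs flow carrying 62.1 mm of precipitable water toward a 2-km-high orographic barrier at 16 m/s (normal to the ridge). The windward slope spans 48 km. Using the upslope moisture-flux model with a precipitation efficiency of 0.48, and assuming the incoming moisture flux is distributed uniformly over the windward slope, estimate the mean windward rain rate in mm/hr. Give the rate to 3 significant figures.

Incoming column moisture flux per unit ridge length: F = V × PW = 16 × 62.1 = 993.6 mm·m/s.
Spread over the 48 km slope with efficiency ε = 0.48: R = ε·F/W = 0.48 × 993.6 / 48000 m = 9.936e-03 mm/s.
R = 9.936e-03 × 3600 = 35.8 mm/hr.

R ≈ 35.8 mm/hr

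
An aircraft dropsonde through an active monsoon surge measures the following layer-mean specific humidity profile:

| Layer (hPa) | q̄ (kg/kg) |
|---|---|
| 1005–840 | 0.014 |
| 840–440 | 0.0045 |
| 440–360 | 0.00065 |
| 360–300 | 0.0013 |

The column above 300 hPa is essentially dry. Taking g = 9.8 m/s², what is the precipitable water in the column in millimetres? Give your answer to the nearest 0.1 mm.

PW ≈ 43.3 mm

Precipitable water is the column-integrated vapour mass per unit area: PW = (1/g) Σ q̄ Δp, with q in kg/kg and Δp in Pa (1 kg/m² of water = 1 mm).
Layer 1005–840 hPa: Δp = 165 hPa = 16500 Pa, q̄ = 0.014 kg/kg → 0.014 × 16500 / 9.8 = 23.57 mm
Layer 840–440 hPa: Δp = 400 hPa = 40000 Pa, q̄ = 0.0045 kg/kg → 0.0045 × 40000 / 9.8 = 18.37 mm
Layer 440–360 hPa: Δp = 80 hPa = 8000 Pa, q̄ = 0.00065 kg/kg → 0.00065 × 8000 / 9.8 = 0.53 mm
Layer 360–300 hPa: Δp = 60 hPa = 6000 Pa, q̄ = 0.0013 kg/kg → 0.0013 × 6000 / 9.8 = 0.80 mm
PW = 23.57 + 18.37 + 0.53 + 0.80 = 43.27 ≈ 43.3 mm.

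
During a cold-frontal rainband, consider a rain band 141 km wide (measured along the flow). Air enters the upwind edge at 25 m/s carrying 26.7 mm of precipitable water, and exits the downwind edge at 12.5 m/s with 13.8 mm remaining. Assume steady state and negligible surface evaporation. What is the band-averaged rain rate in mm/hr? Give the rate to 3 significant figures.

Column moisture flux per unit crosswind length is F = V × PW.
Inflow: F_in = 25 × 26.7 = 667.5 mm·m/s
Outflow: F_out = 12.5 × 13.8 = 172.5 mm·m/s
Steady-state rate R = (F_in − F_out)/L = (667.5 − 172.5) / 141000 m = 3.511e-03 mm/s.
R = 3.511e-03 × 3600 = 12.6 mm/hr.

R ≈ 12.6 mm/hr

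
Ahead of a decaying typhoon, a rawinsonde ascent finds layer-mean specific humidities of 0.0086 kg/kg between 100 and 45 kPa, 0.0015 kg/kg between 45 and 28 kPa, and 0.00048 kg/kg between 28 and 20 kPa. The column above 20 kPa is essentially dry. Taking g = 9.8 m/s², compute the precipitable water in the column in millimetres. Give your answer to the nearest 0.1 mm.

Precipitable water is the column-integrated vapour mass per unit area: PW = (1/g) Σ q̄ Δp, with q in kg/kg and Δp in Pa (1 kg/m² of water = 1 mm).
Layer 100–45 kPa: Δp = 550 hPa = 55000 Pa, q̄ = 0.0086 kg/kg → 0.0086 × 55000 / 9.8 = 48.27 mm
Layer 45–28 kPa: Δp = 170 hPa = 17000 Pa, q̄ = 0.0015 kg/kg → 0.0015 × 17000 / 9.8 = 2.60 mm
Layer 28–20 kPa: Δp = 80 hPa = 8000 Pa, q̄ = 0.00048 kg/kg → 0.00048 × 8000 / 9.8 = 0.39 mm
PW = 48.27 + 2.60 + 0.39 = 51.26 ≈ 51.3 mm.

PW ≈ 51.3 mm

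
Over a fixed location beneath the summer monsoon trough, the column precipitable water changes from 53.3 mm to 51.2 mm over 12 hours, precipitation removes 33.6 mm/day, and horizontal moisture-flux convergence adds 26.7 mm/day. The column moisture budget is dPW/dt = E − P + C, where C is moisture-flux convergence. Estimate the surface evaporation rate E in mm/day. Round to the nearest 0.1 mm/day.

dPW/dt = (51.2 − 53.3) mm / (12/24 day) = -4.200 mm/day.
E = dPW/dt + P − C = (-4.200) + 33.6 − (26.7) = 2.7 mm/day.

E ≈ 2.7 mm/day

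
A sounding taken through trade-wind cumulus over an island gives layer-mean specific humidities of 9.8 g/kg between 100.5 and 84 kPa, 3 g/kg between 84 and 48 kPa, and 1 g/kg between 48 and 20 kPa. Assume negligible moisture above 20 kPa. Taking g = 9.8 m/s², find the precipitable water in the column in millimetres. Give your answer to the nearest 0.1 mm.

PW ≈ 30.4 mm

Precipitable water is the column-integrated vapour mass per unit area: PW = (1/g) Σ q̄ Δp, with q in kg/kg and Δp in Pa (1 kg/m² of water = 1 mm).
Layer 100.5–84 kPa: Δp = 165 hPa = 16500 Pa, q̄ = 0.0098 kg/kg → 0.0098 × 16500 / 9.8 = 16.50 mm
Layer 84–48 kPa: Δp = 360 hPa = 36000 Pa, q̄ = 0.003 kg/kg → 0.003 × 36000 / 9.8 = 11.02 mm
Layer 48–20 kPa: Δp = 280 hPa = 28000 Pa, q̄ = 0.001 kg/kg → 0.001 × 28000 / 9.8 = 2.86 mm
PW = 16.50 + 11.02 + 2.86 = 30.38 ≈ 30.4 mm.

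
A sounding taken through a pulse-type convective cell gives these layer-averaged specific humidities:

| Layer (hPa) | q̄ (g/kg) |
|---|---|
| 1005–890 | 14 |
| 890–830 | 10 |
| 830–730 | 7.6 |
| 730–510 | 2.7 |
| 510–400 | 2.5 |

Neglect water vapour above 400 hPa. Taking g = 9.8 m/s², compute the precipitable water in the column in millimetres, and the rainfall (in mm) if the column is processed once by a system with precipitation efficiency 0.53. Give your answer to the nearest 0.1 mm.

PW ≈ 39.2 mm; rainfall ≈ 20.8 mm

Precipitable water is the column-integrated vapour mass per unit area: PW = (1/g) Σ q̄ Δp, with q in kg/kg and Δp in Pa (1 kg/m² of water = 1 mm).
Layer 1005–890 hPa: Δp = 115 hPa = 11500 Pa, q̄ = 0.014 kg/kg → 0.014 × 11500 / 9.8 = 16.43 mm
Layer 890–830 hPa: Δp = 60 hPa = 6000 Pa, q̄ = 0.01 kg/kg → 0.01 × 6000 / 9.8 = 6.12 mm
Layer 830–730 hPa: Δp = 100 hPa = 10000 Pa, q̄ = 0.0076 kg/kg → 0.0076 × 10000 / 9.8 = 7.76 mm
Layer 730–510 hPa: Δp = 220 hPa = 22000 Pa, q̄ = 0.0027 kg/kg → 0.0027 × 22000 / 9.8 = 6.06 mm
Layer 510–400 hPa: Δp = 110 hPa = 11000 Pa, q̄ = 0.0025 kg/kg → 0.0025 × 11000 / 9.8 = 2.81 mm
PW = 16.43 + 6.12 + 7.76 + 6.06 + 2.81 = 39.18 ≈ 39.2 mm.
Rainfall = ε × PW = 0.53 × 39.2 = 20.8 mm.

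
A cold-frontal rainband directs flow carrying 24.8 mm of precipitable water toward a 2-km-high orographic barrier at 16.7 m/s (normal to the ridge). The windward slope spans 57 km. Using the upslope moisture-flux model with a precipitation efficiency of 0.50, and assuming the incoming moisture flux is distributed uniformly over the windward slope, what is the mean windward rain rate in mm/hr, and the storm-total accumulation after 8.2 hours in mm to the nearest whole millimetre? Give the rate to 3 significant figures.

Incoming column moisture flux per unit ridge length: F = V × PW = 16.7 × 24.8 = 414.16 mm·m/s.
Spread over the 57 km slope with efficiency ε = 0.50: R = ε·F/W = 0.50 × 414.16 / 57000 m = 3.633e-03 mm/s.
R = 3.633e-03 × 3600 = 13.1 mm/hr.
Over 8.2 h: total = 13.1 × 8.2 = 107.42 ≈ 107 mm.

R ≈ 13.1 mm/hr; total ≈ 107 mm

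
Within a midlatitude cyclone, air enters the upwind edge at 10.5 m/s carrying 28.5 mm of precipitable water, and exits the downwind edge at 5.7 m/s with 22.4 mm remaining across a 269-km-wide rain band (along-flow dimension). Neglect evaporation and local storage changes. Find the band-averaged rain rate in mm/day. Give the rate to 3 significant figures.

R ≈ 55.1 mm/day

Column moisture flux per unit crosswind length is F = V × PW.
Inflow: F_in = 10.5 × 28.5 = 299.25 mm·m/s
Outflow: F_out = 5.7 × 22.4 = 127.68 mm·m/s
Steady-state rate R = (F_in − F_out)/L = (299.25 − 127.68) / 269000 m = 6.378e-04 mm/s.
R = 6.378e-04 × 3600 × 24 = 55.1 mm/day.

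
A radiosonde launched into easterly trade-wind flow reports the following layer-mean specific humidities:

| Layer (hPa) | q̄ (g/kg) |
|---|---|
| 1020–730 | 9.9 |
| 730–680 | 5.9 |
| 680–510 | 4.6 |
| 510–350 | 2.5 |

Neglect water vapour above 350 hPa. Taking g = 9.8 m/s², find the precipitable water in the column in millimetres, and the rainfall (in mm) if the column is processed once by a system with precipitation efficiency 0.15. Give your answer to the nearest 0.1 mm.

Precipitable water is the column-integrated vapour mass per unit area: PW = (1/g) Σ q̄ Δp, with q in kg/kg and Δp in Pa (1 kg/m² of water = 1 mm).
Layer 1020–730 hPa: Δp = 290 hPa = 29000 Pa, q̄ = 0.0099 kg/kg → 0.0099 × 29000 / 9.8 = 29.30 mm
Layer 730–680 hPa: Δp = 50 hPa = 5000 Pa, q̄ = 0.0059 kg/kg → 0.0059 × 5000 / 9.8 = 3.01 mm
Layer 680–510 hPa: Δp = 170 hPa = 17000 Pa, q̄ = 0.0046 kg/kg → 0.0046 × 17000 / 9.8 = 7.98 mm
Layer 510–350 hPa: Δp = 160 hPa = 16000 Pa, q̄ = 0.0025 kg/kg → 0.0025 × 16000 / 9.8 = 4.08 mm
PW = 29.30 + 3.01 + 7.98 + 4.08 = 44.37 ≈ 44.4 mm.
Rainfall = ε × PW = 0.15 × 44.4 = 6.7 mm.

PW ≈ 44.4 mm; rainfall ≈ 6.7 mm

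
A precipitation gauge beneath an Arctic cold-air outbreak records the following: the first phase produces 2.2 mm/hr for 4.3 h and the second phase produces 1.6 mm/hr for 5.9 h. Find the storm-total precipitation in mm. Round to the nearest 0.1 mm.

total ≈ 18.9 mm

Total = Σ Rᵢ Δtᵢ = 2.2 × 4.3 + 1.6 × 5.9
      = 9.46 + 9.44 = 18.9 mm.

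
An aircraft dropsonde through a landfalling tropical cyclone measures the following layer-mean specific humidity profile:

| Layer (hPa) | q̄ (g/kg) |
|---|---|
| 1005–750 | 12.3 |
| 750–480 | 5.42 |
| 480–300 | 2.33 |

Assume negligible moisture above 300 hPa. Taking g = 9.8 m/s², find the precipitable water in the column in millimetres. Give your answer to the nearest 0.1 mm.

PW ≈ 51.2 mm

Precipitable water is the column-integrated vapour mass per unit area: PW = (1/g) Σ q̄ Δp, with q in kg/kg and Δp in Pa (1 kg/m² of water = 1 mm).
Layer 1005–750 hPa: Δp = 255 hPa = 25500 Pa, q̄ = 0.0123 kg/kg → 0.0123 × 25500 / 9.8 = 32.01 mm
Layer 750–480 hPa: Δp = 270 hPa = 27000 Pa, q̄ = 0.00542 kg/kg → 0.00542 × 27000 / 9.8 = 14.93 mm
Layer 480–300 hPa: Δp = 180 hPa = 18000 Pa, q̄ = 0.00233 kg/kg → 0.00233 × 18000 / 9.8 = 4.28 mm
PW = 32.01 + 14.93 + 4.28 = 51.22 ≈ 51.2 mm.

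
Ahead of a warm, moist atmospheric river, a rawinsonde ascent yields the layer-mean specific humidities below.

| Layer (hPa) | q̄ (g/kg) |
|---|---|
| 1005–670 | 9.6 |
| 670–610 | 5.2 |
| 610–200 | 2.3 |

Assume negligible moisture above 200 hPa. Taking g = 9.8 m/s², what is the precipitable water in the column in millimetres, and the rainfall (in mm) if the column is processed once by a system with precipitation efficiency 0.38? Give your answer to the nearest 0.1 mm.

Precipitable water is the column-integrated vapour mass per unit area: PW = (1/g) Σ q̄ Δp, with q in kg/kg and Δp in Pa (1 kg/m² of water = 1 mm).
Layer 1005–670 hPa: Δp = 335 hPa = 33500 Pa, q̄ = 0.0096 kg/kg → 0.0096 × 33500 / 9.8 = 32.82 mm
Layer 670–610 hPa: Δp = 60 hPa = 6000 Pa, q̄ = 0.0052 kg/kg → 0.0052 × 6000 / 9.8 = 3.18 mm
Layer 610–200 hPa: Δp = 410 hPa = 41000 Pa, q̄ = 0.0023 kg/kg → 0.0023 × 41000 / 9.8 = 9.62 mm
PW = 32.82 + 3.18 + 9.62 = 45.62 ≈ 45.6 mm.
Rainfall = ε × PW = 0.38 × 45.6 = 17.3 mm.

PW ≈ 45.6 mm; rainfall ≈ 17.3 mm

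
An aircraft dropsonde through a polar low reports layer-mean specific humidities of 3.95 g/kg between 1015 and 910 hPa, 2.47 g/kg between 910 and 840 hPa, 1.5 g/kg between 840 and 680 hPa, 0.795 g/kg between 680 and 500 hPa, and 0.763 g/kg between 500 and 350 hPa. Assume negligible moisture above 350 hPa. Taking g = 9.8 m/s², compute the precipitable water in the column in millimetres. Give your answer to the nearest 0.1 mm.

Precipitable water is the column-integrated vapour mass per unit area: PW = (1/g) Σ q̄ Δp, with q in kg/kg and Δp in Pa (1 kg/m² of water = 1 mm).
Layer 1015–910 hPa: Δp = 105 hPa = 10500 Pa, q̄ = 0.00395 kg/kg → 0.00395 × 10500 / 9.8 = 4.23 mm
Layer 910–840 hPa: Δp = 70 hPa = 7000 Pa, q̄ = 0.00247 kg/kg → 0.00247 × 7000 / 9.8 = 1.76 mm
Layer 840–680 hPa: Δp = 160 hPa = 16000 Pa, q̄ = 0.0015 kg/kg → 0.0015 × 16000 / 9.8 = 2.45 mm
Layer 680–500 hPa: Δp = 180 hPa = 18000 Pa, q̄ = 0.000795 kg/kg → 0.000795 × 18000 / 9.8 = 1.46 mm
Layer 500–350 hPa: Δp = 150 hPa = 15000 Pa, q̄ = 0.000763 kg/kg → 0.000763 × 15000 / 9.8 = 1.17 mm
PW = 4.23 + 1.76 + 2.45 + 1.46 + 1.17 = 11.07 ≈ 11.1 mm.

PW ≈ 11.1 mm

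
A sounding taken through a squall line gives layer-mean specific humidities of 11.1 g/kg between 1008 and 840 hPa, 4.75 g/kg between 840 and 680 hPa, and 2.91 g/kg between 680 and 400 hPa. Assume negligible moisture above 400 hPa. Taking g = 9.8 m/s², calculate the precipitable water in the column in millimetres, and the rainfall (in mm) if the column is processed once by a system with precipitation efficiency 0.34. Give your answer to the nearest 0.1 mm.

PW ≈ 35.1 mm; rainfall ≈ 11.9 mm

Precipitable water is the column-integrated vapour mass per unit area: PW = (1/g) Σ q̄ Δp, with q in kg/kg and Δp in Pa (1 kg/m² of water = 1 mm).
Layer 1008–840 hPa: Δp = 168 hPa = 16800 Pa, q̄ = 0.0111 kg/kg → 0.0111 × 16800 / 9.8 = 19.03 mm
Layer 840–680 hPa: Δp = 160 hPa = 16000 Pa, q̄ = 0.00475 kg/kg → 0.00475 × 16000 / 9.8 = 7.76 mm
Layer 680–400 hPa: Δp = 280 hPa = 28000 Pa, q̄ = 0.00291 kg/kg → 0.00291 × 28000 / 9.8 = 8.31 mm
PW = 19.03 + 7.76 + 8.31 = 35.10 ≈ 35.1 mm.
Rainfall = ε × PW = 0.34 × 35.1 = 11.9 mm.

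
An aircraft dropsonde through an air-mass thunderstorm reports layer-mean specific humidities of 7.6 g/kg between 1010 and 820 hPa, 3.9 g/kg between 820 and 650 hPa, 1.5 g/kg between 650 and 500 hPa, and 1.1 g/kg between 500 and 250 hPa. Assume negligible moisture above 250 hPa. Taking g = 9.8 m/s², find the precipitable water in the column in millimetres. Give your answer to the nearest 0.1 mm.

PW ≈ 26.6 mm

Precipitable water is the column-integrated vapour mass per unit area: PW = (1/g) Σ q̄ Δp, with q in kg/kg and Δp in Pa (1 kg/m² of water = 1 mm).
Layer 1010–820 hPa: Δp = 190 hPa = 19000 Pa, q̄ = 0.0076 kg/kg → 0.0076 × 19000 / 9.8 = 14.73 mm
Layer 820–650 hPa: Δp = 170 hPa = 17000 Pa, q̄ = 0.0039 kg/kg → 0.0039 × 17000 / 9.8 = 6.77 mm
Layer 650–500 hPa: Δp = 150 hPa = 15000 Pa, q̄ = 0.0015 kg/kg → 0.0015 × 15000 / 9.8 = 2.30 mm
Layer 500–250 hPa: Δp = 250 hPa = 25000 Pa, q̄ = 0.0011 kg/kg → 0.0011 × 25000 / 9.8 = 2.81 mm
PW = 14.73 + 6.77 + 2.30 + 2.81 = 26.61 ≈ 26.6 mm.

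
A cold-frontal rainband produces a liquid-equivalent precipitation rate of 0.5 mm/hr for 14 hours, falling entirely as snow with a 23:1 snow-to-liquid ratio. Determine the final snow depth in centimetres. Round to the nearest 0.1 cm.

snow depth ≈ 16.1 cm

Liquid-equivalent depth = 0.5 × 14 = 7 mm.
Snow depth = 7 mm × 23 = 161 mm = 16.1 cm.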